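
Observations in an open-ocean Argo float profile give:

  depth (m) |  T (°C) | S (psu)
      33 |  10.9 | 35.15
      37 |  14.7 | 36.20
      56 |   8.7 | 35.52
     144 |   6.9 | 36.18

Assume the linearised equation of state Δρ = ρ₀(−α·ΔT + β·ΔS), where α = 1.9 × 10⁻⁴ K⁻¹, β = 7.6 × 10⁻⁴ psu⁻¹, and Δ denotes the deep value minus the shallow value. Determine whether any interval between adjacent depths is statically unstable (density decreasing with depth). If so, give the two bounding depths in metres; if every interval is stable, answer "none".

none

Evaluate Δρ/ρ₀ = −αΔT + βΔS across each adjacent pair:
  33–37 m: −αΔT+βΔS = −(1.9 × 10⁻⁴)(+3.8)+(7.6 × 10⁻⁴)(+1.05) = 7.6 × 10⁻⁵ → stable
  37–56 m: −αΔT+βΔS = −(1.9 × 10⁻⁴)(-6.0)+(7.6 × 10⁻⁴)(-0.68) = 6.2 × 10⁻⁴ → stable
  56–144 m: −αΔT+βΔS = −(1.9 × 10⁻⁴)(-1.8)+(7.6 × 10⁻⁴)(+0.66) = 8.4 × 10⁻⁴ → stable
Every interval has Δρ > 0: the column is stably stratified throughout.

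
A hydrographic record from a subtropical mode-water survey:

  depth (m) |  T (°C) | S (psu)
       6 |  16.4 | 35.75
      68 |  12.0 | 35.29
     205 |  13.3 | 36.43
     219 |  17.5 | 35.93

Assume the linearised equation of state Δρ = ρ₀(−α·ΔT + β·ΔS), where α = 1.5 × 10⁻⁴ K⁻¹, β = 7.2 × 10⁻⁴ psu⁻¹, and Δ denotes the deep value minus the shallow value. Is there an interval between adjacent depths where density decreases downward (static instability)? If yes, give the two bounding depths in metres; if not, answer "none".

205–219 m

Evaluate Δρ/ρ₀ = −αΔT + βΔS across each adjacent pair:
  6–68 m: −αΔT+βΔS = −(1.5 × 10⁻⁴)(-4.4)+(7.2 × 10⁻⁴)(-0.46) = 3.3 × 10⁻⁴ → stable
  68–205 m: −αΔT+βΔS = −(1.5 × 10⁻⁴)(+1.3)+(7.2 × 10⁻⁴)(+1.14) = 6.3 × 10⁻⁴ → stable
  205–219 m: −αΔT+βΔS = −(1.5 × 10⁻⁴)(+4.2)+(7.2 × 10⁻⁴)(-0.50) = -9.9 × 10⁻⁴ → UNSTABLE
The 205–219 m interval has Δρ < 0: lighter water underlies denser water.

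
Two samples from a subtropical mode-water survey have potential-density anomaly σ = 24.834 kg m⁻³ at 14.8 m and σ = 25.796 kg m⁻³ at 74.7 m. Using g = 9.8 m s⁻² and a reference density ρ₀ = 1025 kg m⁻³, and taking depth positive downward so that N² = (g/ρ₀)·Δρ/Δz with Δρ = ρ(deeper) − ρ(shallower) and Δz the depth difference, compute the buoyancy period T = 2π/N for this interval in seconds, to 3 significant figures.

507 s

Δρ = 1025.796 − 1024.834 = 0.962 kg m⁻³ over Δz = 74.7 − 14.8 = 59.9 m.
N² = (9.8/1025) × (0.962/59.9) = 1.5355 × 10⁻⁴ s⁻².
N = √(1.5355 × 10⁻⁴) = 0.012392 rad s⁻¹, so T = 2π/N = 507.04 s ≈ 507 s.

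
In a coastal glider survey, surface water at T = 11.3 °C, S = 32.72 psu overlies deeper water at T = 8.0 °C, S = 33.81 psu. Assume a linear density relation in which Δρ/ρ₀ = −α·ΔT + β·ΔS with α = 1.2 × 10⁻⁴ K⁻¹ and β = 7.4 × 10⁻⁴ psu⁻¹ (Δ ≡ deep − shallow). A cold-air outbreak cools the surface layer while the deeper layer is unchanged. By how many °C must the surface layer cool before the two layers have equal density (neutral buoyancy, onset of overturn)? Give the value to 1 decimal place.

Neutral buoyancy requires Δρ = 0, i.e. −α(T_deep − T_surf′) + β(S_deep − S_surf) = 0.
T_surf′ = T_deep − (β/α)·ΔS = 8.0 − (7.4 × 10⁻⁴/1.2 × 10⁻⁴)·(+1.09) = 1.278 °C.
Cooling required: 11.3 − (1.278) = 10.022 °C.

10.0 °C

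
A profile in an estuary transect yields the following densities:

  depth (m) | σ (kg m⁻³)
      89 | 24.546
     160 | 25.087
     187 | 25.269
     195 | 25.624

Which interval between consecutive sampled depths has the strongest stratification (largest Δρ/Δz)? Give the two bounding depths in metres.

187–195 m

Compute the density gradient over each adjacent pair:
  89–160 m: Δρ/Δz = 0.541/71 = 7.6 × 10⁻³ kg m⁻⁴
  160–187 m: Δρ/Δz = 0.182/27 = 6.7 × 10⁻³ kg m⁻⁴
  187–195 m: Δρ/Δz = 0.355/8 = 0.044 kg m⁻⁴
The largest gradient is in the 187–195 m interval — the pycnocline.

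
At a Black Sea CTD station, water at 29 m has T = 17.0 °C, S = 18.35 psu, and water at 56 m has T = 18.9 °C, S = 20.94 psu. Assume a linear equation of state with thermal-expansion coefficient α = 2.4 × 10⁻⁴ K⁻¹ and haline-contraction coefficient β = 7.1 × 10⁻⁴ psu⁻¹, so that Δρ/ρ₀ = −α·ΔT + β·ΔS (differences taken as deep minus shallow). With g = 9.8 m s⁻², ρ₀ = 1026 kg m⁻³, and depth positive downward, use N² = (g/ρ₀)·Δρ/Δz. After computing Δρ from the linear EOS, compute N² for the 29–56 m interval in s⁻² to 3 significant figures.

ΔT = +1.9 K, ΔS = +2.59 psu (deep − shallow).
Δρ/ρ₀ = −αΔT + βΔS = -4.56 × 10⁻⁴ + 1.8389 × 10⁻³ = 1.3829 × 10⁻³, so Δρ ≈ 1.419 kg m⁻³.
N² = (g/ρ₀)·Δρ/Δz = g·(Δρ/ρ₀)/Δz = 9.8 × 1.3829 × 10⁻³ / 27 = 5.0194 × 10⁻⁴ s⁻² ≈ 5.02 × 10⁻⁴ s⁻².

5.02 × 10⁻⁴ s⁻²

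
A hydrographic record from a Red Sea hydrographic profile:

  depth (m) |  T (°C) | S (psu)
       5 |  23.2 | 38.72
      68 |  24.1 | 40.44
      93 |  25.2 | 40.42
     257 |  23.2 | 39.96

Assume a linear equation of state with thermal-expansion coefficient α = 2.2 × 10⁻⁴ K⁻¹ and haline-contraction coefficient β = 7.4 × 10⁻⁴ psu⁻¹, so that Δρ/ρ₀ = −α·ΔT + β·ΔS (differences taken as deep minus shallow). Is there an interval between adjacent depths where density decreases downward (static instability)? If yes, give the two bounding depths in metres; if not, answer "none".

68–93 m

Evaluate Δρ/ρ₀ = −αΔT + βΔS across each adjacent pair:
  5–68 m: −αΔT+βΔS = −(2.2 × 10⁻⁴)(+0.9)+(7.4 × 10⁻⁴)(+1.72) = 1.1 × 10⁻³ → stable
  68–93 m: −αΔT+βΔS = −(2.2 × 10⁻⁴)(+1.1)+(7.4 × 10⁻⁴)(-0.02) = -2.6 × 10⁻⁴ → UNSTABLE
  93–257 m: −αΔT+βΔS = −(2.2 × 10⁻⁴)(-2.0)+(7.4 × 10⁻⁴)(-0.46) = 1.0 × 10⁻⁴ → stable
The 68–93 m interval has Δρ < 0: lighter water underlies denser water.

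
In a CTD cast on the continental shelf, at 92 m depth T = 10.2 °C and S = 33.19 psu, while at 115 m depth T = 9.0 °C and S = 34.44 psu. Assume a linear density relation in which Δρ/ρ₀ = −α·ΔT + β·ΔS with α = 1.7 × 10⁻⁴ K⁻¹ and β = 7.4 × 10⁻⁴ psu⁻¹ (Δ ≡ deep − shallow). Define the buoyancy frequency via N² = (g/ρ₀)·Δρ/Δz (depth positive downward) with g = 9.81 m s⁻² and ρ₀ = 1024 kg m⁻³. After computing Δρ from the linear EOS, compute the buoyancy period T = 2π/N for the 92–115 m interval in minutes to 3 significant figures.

4.77 min

ΔT = -1.2 K, ΔS = +1.25 psu (deep − shallow).
Δρ/ρ₀ = −αΔT + βΔS = 2.04 × 10⁻⁴ + 9.25 × 10⁻⁴ = 1.129 × 10⁻³, so Δρ ≈ 1.156 kg m⁻³.
N² = (g/ρ₀)·Δρ/Δz = g·(Δρ/ρ₀)/Δz = 9.81 × 1.129 × 10⁻³ / 23 = 4.8154 × 10⁻⁴ s⁻².
N = √(4.8154 × 10⁻⁴) = 0.021944 rad s⁻¹ → T = 2π/N = 286.33 s = 4.7722 min ≈ 4.77 min.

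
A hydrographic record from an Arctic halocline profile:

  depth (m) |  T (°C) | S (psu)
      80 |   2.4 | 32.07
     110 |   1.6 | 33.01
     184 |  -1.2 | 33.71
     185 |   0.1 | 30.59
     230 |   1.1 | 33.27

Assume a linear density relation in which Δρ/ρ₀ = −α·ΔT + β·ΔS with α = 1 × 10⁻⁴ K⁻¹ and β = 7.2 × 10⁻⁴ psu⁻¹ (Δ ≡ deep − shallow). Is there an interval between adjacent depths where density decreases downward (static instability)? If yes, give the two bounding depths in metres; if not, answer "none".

184–185 m

Evaluate Δρ/ρ₀ = −αΔT + βΔS across each adjacent pair:
  80–110 m: −αΔT+βΔS = −(1 × 10⁻⁴)(-0.8)+(7.2 × 10⁻⁴)(+0.94) = 7.6 × 10⁻⁴ → stable
  110–184 m: −αΔT+βΔS = −(1 × 10⁻⁴)(-2.8)+(7.2 × 10⁻⁴)(+0.70) = 7.8 × 10⁻⁴ → stable
  184–185 m: −αΔT+βΔS = −(1 × 10⁻⁴)(+1.3)+(7.2 × 10⁻⁴)(-3.12) = -2.4 × 10⁻³ → UNSTABLE
  185–230 m: −αΔT+βΔS = −(1 × 10⁻⁴)(+1.0)+(7.2 × 10⁻⁴)(+2.68) = 1.8 × 10⁻³ → stable
The 184–185 m interval has Δρ < 0: lighter water underlies denser water.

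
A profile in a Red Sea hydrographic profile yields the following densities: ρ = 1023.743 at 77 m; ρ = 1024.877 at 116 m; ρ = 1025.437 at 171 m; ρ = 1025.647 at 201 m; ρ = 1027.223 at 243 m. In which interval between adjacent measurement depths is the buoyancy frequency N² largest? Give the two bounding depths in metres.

201–243 m

Compute the density gradient over each adjacent pair:
  77–116 m: Δρ/Δz = 1.134/39 = 0.029 kg m⁻⁴
  116–171 m: Δρ/Δz = 0.560/55 = 0.010 kg m⁻⁴
  171–201 m: Δρ/Δz = 0.210/30 = 7.0 × 10⁻³ kg m⁻⁴
  201–243 m: Δρ/Δz = 1.576/42 = 0.038 kg m⁻⁴
The largest gradient is in the 201–243 m interval — the pycnocline.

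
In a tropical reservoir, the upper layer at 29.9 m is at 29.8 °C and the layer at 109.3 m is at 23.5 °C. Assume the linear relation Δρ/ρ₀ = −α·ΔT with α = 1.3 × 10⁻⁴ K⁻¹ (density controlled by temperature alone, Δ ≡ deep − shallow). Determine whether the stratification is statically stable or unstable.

ΔT = 23.5 − 29.8 = -6.3 K, so Δρ/ρ₀ = −αΔT = 8.19 × 10⁻⁴.
Δρ/ρ₀ > 0, so Δρ > 0: deeper water is denser → statically stable.

stable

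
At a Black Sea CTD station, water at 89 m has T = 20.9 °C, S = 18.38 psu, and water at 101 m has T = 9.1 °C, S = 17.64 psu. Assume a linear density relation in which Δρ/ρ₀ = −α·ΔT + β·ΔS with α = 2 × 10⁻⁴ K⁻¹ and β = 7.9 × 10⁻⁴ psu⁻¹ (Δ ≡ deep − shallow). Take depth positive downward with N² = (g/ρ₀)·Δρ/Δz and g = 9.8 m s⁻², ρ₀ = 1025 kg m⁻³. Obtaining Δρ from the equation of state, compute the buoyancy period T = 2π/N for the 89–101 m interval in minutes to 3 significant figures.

2.75 min

ΔT = -11.8 K, ΔS = -0.74 psu (deep − shallow).
Δρ/ρ₀ = −αΔT + βΔS = 2.36 × 10⁻³ − 5.846 × 10⁻⁴ = 1.7754 × 10⁻³, so Δρ ≈ 1.820 kg m⁻³.
N² = (g/ρ₀)·Δρ/Δz = g·(Δρ/ρ₀)/Δz = 9.8 × 1.7754 × 10⁻³ / 12 = 1.4499 × 10⁻³ s⁻².
N = √(1.4499 × 10⁻³) = 0.038078 rad s⁻¹ → T = 2π/N = 165.01 s = 2.7502 min ≈ 2.75 min.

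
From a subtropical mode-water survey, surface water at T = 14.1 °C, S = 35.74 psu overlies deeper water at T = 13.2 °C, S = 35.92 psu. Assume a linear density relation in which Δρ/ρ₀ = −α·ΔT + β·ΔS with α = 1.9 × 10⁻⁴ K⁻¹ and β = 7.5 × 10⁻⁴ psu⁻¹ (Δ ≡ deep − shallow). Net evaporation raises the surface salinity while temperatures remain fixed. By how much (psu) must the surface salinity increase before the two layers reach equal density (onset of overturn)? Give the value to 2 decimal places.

0.41 psu

Neutral buoyancy requires −α(T_deep − T_surf) + β(S_deep − S_surf′) = 0.
S_surf′ = S_deep − (α/β)·ΔT = 35.92 − (1.9 × 10⁻⁴/7.5 × 10⁻⁴)·(-0.9) = 36.1480 psu.
Increase required: 36.1480 − 35.74 = 0.4080 psu.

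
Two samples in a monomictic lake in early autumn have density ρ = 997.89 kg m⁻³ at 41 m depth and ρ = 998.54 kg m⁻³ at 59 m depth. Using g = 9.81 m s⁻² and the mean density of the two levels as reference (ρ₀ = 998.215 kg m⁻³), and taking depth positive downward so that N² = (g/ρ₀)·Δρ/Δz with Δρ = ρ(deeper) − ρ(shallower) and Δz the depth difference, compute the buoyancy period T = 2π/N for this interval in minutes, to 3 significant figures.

5.56 min

Δρ = 998.54 − 997.89 = 0.65 kg m⁻³ over Δz = 59 − 41 = 18 m.
N² = (9.81/998.215) × (0.65/18) = 3.5488 × 10⁻⁴ s⁻².
N = √(3.5488 × 10⁻⁴) = 0.018838 rad s⁻¹, so T = 2π/N = 333.54 s = 5.5590 min ≈ 5.56 min.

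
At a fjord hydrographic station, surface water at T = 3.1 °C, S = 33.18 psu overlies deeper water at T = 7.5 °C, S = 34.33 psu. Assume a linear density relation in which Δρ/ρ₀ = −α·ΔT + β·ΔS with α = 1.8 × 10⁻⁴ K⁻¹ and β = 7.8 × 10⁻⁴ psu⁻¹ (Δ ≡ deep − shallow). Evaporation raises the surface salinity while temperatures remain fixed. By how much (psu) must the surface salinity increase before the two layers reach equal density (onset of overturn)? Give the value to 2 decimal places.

0.13 psu

Neutral buoyancy requires −α(T_deep − T_surf) + β(S_deep − S_surf′) = 0.
S_surf′ = S_deep − (α/β)·ΔT = 34.33 − (1.8 × 10⁻⁴/7.8 × 10⁻⁴)·(+4.4) = 33.3146 psu.
Increase required: 33.3146 − 33.18 = 0.1346 psu.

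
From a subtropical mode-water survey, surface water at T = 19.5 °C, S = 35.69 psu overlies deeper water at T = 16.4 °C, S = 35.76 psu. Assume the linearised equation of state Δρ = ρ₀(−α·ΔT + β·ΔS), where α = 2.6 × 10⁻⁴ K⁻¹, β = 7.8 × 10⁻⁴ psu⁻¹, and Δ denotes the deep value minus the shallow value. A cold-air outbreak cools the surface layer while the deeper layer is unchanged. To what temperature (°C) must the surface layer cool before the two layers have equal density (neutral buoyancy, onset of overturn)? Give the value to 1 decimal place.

Neutral buoyancy requires Δρ = 0, i.e. −α(T_deep − T_surf′) + β(S_deep − S_surf) = 0.
T_surf′ = T_deep − (β/α)·ΔS = 16.4 − (7.8 × 10⁻⁴/2.6 × 10⁻⁴)·(+0.07) = 16.190 °C.
Cooling required: 19.5 − (16.190) = 3.310 °C.

16.2 °C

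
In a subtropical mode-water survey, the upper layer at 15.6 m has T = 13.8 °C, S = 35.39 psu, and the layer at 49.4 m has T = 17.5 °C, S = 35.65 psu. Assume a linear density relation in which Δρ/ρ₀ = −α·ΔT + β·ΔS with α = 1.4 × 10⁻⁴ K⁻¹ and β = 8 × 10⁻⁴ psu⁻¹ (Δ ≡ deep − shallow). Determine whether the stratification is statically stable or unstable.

unstable

ΔT = 17.5 − 13.8 = +3.7 K and ΔS = 35.65 − 35.39 = +0.26 psu (deep − shallow).
−αΔT = -5.18 × 10⁻⁴; βΔS = 2.08 × 10⁻⁴; sum Δρ/ρ₀ = -3.10 × 10⁻⁴.
Δρ/ρ₀ < 0, so Δρ < 0: deeper water is lighter → statically unstable; the column would overturn.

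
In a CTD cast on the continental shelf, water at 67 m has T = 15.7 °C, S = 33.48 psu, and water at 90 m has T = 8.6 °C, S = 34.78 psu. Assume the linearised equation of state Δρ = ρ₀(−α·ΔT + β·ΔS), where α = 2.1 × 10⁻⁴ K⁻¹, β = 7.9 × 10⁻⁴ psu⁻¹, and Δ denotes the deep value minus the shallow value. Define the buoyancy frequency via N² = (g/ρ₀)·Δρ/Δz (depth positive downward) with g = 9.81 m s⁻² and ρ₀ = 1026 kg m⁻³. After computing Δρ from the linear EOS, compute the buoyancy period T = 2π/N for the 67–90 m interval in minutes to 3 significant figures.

3.20 min

ΔT = -7.1 K, ΔS = +1.30 psu (deep − shallow).
Δρ/ρ₀ = −αΔT + βΔS = 1.491 × 10⁻³ + 1.027 × 10⁻³ = 2.518 × 10⁻³, so Δρ ≈ 2.583 kg m⁻³.
N² = (g/ρ₀)·Δρ/Δz = g·(Δρ/ρ₀)/Δz = 9.81 × 2.518 × 10⁻³ / 23 = 1.0740 × 10⁻³ s⁻².
N = √(1.0740 × 10⁻³) = 0.032772 rad s⁻¹ → T = 2π/N = 191.72 s = 3.1953 min ≈ 3.20 min.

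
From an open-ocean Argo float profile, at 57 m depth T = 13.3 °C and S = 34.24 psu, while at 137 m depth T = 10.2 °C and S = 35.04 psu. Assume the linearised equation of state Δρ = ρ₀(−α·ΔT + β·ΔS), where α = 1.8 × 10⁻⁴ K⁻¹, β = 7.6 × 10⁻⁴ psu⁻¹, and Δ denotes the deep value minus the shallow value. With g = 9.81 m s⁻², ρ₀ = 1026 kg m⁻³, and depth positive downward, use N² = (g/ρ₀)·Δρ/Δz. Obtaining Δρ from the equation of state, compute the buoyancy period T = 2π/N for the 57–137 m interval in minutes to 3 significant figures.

ΔT = -3.1 K, ΔS = +0.80 psu (deep − shallow).
Δρ/ρ₀ = −αΔT + βΔS = 5.58 × 10⁻⁴ + 6.08 × 10⁻⁴ = 1.166 × 10⁻³, so Δρ ≈ 1.196 kg m⁻³.
N² = (g/ρ₀)·Δρ/Δz = g·(Δρ/ρ₀)/Δz = 9.81 × 1.166 × 10⁻³ / 80 = 1.4298 × 10⁻⁴ s⁻².
N = √(1.4298 × 10⁻⁴) = 0.011957 rad s⁻¹ → T = 2π/N = 525.48 s = 8.7580 min ≈ 8.76 min.

8.76 min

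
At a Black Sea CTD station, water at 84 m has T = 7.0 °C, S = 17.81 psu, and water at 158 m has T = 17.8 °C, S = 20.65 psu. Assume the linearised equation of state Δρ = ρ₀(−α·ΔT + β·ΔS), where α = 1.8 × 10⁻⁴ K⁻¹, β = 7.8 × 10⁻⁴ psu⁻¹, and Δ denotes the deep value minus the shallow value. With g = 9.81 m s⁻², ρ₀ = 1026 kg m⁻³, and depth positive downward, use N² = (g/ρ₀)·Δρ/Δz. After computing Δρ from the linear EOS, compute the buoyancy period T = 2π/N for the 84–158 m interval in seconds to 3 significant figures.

ΔT = +10.8 K, ΔS = +2.84 psu (deep − shallow).
Δρ/ρ₀ = −αΔT + βΔS = -1.944 × 10⁻³ + 2.2152 × 10⁻³ = 2.712 × 10⁻⁴, so Δρ ≈ 0.2783 kg m⁻³.
N² = (g/ρ₀)·Δρ/Δz = g·(Δρ/ρ₀)/Δz = 9.81 × 2.712 × 10⁻⁴ / 74 = 3.5952 × 10⁻⁵ s⁻².
N = √(3.5952 × 10⁻⁵) = 5.9960 × 10⁻³ rad s⁻¹ → T = 2π/N = 1.0479 × 10³ s ≈ 1.05 × 10³ s.

1.05 × 10³ s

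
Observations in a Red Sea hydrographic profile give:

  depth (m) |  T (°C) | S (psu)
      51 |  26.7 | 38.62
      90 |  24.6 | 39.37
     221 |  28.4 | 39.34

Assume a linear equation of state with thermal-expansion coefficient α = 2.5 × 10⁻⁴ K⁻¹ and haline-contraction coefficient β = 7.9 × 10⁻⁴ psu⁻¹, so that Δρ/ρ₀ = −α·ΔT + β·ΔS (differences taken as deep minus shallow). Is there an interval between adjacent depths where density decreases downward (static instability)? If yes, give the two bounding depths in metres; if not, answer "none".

90–221 m

Evaluate Δρ/ρ₀ = −αΔT + βΔS across each adjacent pair:
  51–90 m: −αΔT+βΔS = −(2.5 × 10⁻⁴)(-2.1)+(7.9 × 10⁻⁴)(+0.75) = 1.1 × 10⁻³ → stable
  90–221 m: −αΔT+βΔS = −(2.5 × 10⁻⁴)(+3.8)+(7.9 × 10⁻⁴)(-0.03) = -9.7 × 10⁻⁴ → UNSTABLE
The 90–221 m interval has Δρ < 0: lighter water underlies denser water.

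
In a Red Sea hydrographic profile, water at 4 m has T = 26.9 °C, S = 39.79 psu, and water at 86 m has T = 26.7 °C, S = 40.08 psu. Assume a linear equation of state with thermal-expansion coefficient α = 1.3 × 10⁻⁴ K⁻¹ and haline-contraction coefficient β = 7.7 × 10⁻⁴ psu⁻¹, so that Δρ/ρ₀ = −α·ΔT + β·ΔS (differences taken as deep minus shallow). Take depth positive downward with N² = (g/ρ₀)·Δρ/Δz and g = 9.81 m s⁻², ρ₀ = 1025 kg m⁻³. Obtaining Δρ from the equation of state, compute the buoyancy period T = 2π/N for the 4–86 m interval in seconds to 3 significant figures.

ΔT = -0.2 K, ΔS = +0.29 psu (deep − shallow).
Δρ/ρ₀ = −αΔT + βΔS = 2.60 × 10⁻⁵ + 2.233 × 10⁻⁴ = 2.493 × 10⁻⁴, so Δρ ≈ 0.2555 kg m⁻³.
N² = (g/ρ₀)·Δρ/Δz = g·(Δρ/ρ₀)/Δz = 9.81 × 2.493 × 10⁻⁴ / 82 = 2.9825 × 10⁻⁵ s⁻².
N = √(2.9825 × 10⁻⁵) = 5.4612 × 10⁻³ rad s⁻¹ → T = 2π/N = 1.1505 × 10³ s ≈ 1.15 × 10³ s.

1.15 × 10³ s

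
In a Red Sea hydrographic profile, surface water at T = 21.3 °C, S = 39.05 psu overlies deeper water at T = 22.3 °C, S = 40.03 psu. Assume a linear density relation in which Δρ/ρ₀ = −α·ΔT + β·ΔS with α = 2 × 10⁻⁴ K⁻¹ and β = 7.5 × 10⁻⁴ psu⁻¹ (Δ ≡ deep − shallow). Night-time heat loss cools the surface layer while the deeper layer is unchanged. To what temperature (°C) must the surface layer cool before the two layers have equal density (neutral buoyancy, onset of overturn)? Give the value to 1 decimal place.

18.6 °C

Neutral buoyancy requires Δρ = 0, i.e. −α(T_deep − T_surf′) + β(S_deep − S_surf) = 0.
T_surf′ = T_deep − (β/α)·ΔS = 22.3 − (7.5 × 10⁻⁴/2 × 10⁻⁴)·(+0.98) = 18.625 °C.
Cooling required: 21.3 − (18.625) = 2.675 °C.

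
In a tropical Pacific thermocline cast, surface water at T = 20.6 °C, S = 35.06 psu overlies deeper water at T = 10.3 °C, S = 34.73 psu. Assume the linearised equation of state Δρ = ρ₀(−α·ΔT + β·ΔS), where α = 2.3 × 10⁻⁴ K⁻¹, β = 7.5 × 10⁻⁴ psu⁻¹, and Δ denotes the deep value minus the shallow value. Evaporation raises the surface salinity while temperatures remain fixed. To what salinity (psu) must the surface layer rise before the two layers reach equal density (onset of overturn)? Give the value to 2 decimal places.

37.89 psu

Neutral buoyancy requires −α(T_deep − T_surf) + β(S_deep − S_surf′) = 0.
S_surf′ = S_deep − (α/β)·ΔT = 34.73 − (2.3 × 10⁻⁴/7.5 × 10⁻⁴)·(-10.3) = 37.8887 psu.
Increase required: 37.8887 − 35.06 = 2.8287 psu.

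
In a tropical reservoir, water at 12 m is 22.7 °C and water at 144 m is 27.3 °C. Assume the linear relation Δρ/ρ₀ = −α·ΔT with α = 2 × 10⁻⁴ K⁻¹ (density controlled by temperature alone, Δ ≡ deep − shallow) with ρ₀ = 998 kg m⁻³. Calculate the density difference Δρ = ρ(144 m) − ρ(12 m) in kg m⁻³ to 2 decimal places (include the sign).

-0.92 kg m⁻³

ΔT = +4.6 K, Δρ/ρ₀ = −αΔT = -9.20 × 10⁻⁴.
Δρ = 998 × (-9.20 × 10⁻⁴) = -0.92 kg m⁻³.
Negative Δρ: lighter below, statically unstable.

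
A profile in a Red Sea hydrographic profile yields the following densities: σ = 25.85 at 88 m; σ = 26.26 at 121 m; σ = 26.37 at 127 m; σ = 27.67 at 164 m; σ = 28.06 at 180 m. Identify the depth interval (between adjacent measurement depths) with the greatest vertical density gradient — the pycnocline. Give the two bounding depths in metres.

Compute the density gradient over each adjacent pair:
  88–121 m: Δρ/Δz = 0.41/33 = 0.012 kg m⁻⁴
  121–127 m: Δρ/Δz = 0.11/6 = 0.018 kg m⁻⁴
  127–164 m: Δρ/Δz = 1.30/37 = 0.035 kg m⁻⁴
  164–180 m: Δρ/Δz = 0.39/16 = 0.024 kg m⁻⁴
The largest gradient is in the 127–164 m interval — the pycnocline.

127–164 m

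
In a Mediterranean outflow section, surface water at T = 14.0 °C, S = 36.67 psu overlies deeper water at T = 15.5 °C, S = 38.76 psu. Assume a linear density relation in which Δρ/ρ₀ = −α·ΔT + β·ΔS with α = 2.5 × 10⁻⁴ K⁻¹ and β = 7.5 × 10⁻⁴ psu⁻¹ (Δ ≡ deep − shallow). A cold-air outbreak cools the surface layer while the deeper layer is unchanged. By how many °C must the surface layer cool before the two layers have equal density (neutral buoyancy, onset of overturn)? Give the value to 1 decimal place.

Neutral buoyancy requires Δρ = 0, i.e. −α(T_deep − T_surf′) + β(S_deep − S_surf) = 0.
T_surf′ = T_deep − (β/α)·ΔS = 15.5 − (7.5 × 10⁻⁴/2.5 × 10⁻⁴)·(+2.09) = 9.230 °C.
Cooling required: 14.0 − (9.230) = 4.770 °C.

4.8 °C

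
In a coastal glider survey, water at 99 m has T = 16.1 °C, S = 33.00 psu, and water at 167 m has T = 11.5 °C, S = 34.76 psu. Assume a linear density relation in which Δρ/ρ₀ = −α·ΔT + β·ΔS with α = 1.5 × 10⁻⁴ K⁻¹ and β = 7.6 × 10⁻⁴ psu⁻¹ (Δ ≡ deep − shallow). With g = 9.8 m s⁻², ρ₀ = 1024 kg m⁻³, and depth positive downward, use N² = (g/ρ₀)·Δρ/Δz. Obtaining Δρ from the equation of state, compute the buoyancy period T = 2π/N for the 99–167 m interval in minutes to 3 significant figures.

ΔT = -4.6 K, ΔS = +1.76 psu (deep − shallow).
Δρ/ρ₀ = −αΔT + βΔS = 6.90 × 10⁻⁴ + 1.3376 × 10⁻³ = 2.0276 × 10⁻³, so Δρ ≈ 2.076 kg m⁻³.
N² = (g/ρ₀)·Δρ/Δz = g·(Δρ/ρ₀)/Δz = 9.8 × 2.0276 × 10⁻³ / 68 = 2.9221 × 10⁻⁴ s⁻².
N = √(2.9221 × 10⁻⁴) = 0.017094 rad s⁻¹ → T = 2π/N = 367.57 s = 6.1262 min ≈ 6.13 min.

6.13 min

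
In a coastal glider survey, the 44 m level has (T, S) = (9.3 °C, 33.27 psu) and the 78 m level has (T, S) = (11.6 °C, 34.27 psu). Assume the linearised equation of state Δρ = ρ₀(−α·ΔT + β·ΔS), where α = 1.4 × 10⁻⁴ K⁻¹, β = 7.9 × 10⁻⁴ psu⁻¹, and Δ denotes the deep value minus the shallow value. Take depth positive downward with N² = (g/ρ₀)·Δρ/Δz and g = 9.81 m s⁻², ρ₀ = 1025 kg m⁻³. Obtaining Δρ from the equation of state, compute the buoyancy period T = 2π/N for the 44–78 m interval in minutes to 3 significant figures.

ΔT = +2.3 K, ΔS = +1.00 psu (deep − shallow).
Δρ/ρ₀ = −αΔT + βΔS = -3.22 × 10⁻⁴ + 7.90 × 10⁻⁴ = 4.68 × 10⁻⁴, so Δρ ≈ 0.4797 kg m⁻³.
N² = (g/ρ₀)·Δρ/Δz = g·(Δρ/ρ₀)/Δz = 9.81 × 4.68 × 10⁻⁴ / 34 = 1.3503 × 10⁻⁴ s⁻².
N = √(1.3503 × 10⁻⁴) = 0.011620 rad s⁻¹ → T = 2π/N = 540.72 s = 9.0120 min ≈ 9.01 min.

9.01 min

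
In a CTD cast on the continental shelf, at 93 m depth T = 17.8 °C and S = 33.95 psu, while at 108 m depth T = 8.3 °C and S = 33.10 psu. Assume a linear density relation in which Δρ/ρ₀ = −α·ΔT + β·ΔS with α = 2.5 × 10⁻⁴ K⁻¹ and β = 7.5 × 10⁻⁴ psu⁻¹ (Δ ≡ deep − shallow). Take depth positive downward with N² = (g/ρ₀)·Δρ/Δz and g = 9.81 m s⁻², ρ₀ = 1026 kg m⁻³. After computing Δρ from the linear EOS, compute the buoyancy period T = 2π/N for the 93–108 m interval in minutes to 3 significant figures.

ΔT = -9.5 K, ΔS = -0.85 psu (deep − shallow).
Δρ/ρ₀ = −αΔT + βΔS = 2.375 × 10⁻³ − 6.375 × 10⁻⁴ = 1.7375 × 10⁻³, so Δρ ≈ 1.783 kg m⁻³.
N² = (g/ρ₀)·Δρ/Δz = g·(Δρ/ρ₀)/Δz = 9.81 × 1.7375 × 10⁻³ / 15 = 1.1363 × 10⁻³ s⁻².
N = √(1.1363 × 10⁻³) = 0.033709 rad s⁻¹ → T = 2π/N = 186.39 s = 3.1065 min ≈ 3.11 min.

3.11 min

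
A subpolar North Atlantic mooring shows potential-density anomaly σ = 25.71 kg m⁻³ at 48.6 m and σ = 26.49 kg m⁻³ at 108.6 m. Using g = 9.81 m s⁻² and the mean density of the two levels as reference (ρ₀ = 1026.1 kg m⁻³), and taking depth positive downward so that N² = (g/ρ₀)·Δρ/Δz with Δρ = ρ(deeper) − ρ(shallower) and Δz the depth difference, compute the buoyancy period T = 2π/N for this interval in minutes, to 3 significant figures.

Δρ = 1026.49 − 1025.71 = 0.78 kg m⁻³ over Δz = 108.6 − 48.6 = 60 m.
N² = (9.81/1026.1) × (0.78/60) = 1.2429 × 10⁻⁴ s⁻².
N = √(1.2429 × 10⁻⁴) = 0.011149 rad s⁻¹, so T = 2π/N = 563.56 s = 9.3927 min ≈ 9.39 min.

9.39 min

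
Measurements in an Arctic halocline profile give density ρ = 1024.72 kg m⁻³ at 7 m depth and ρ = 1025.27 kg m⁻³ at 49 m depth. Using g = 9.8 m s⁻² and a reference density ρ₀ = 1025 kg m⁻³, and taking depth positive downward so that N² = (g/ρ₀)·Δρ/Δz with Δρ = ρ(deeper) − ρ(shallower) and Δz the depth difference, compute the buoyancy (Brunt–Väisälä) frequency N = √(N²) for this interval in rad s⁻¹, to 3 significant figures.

0.0112 rad s⁻¹

Δρ = 1025.27 − 1024.72 = 0.55 kg m⁻³ over Δz = 49 − 7 = 42 m.
N² = (9.8/1025) × (0.55/42) = 1.2520 × 10⁻⁴ s⁻².
N = √(1.2520 × 10⁻⁴) = 0.011189 rad s⁻¹ ≈ 0.0112 rad s⁻¹.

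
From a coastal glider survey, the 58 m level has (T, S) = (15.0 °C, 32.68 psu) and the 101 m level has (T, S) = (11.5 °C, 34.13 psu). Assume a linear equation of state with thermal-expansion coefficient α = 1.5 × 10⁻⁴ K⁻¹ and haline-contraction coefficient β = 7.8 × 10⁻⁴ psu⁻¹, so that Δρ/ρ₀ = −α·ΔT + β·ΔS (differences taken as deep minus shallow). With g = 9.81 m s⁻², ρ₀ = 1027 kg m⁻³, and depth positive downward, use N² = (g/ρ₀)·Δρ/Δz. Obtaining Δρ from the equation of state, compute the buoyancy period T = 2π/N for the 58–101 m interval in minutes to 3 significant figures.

ΔT = -3.5 K, ΔS = +1.45 psu (deep − shallow).
Δρ/ρ₀ = −αΔT + βΔS = 5.25 × 10⁻⁴ + 1.131 × 10⁻³ = 1.656 × 10⁻³, so Δρ ≈ 1.701 kg m⁻³.
N² = (g/ρ₀)·Δρ/Δz = g·(Δρ/ρ₀)/Δz = 9.81 × 1.656 × 10⁻³ / 43 = 3.7780 × 10⁻⁴ s⁻².
N = √(3.7780 × 10⁻⁴) = 0.019437 rad s⁻¹ → T = 2π/N = 323.26 s = 5.3877 min ≈ 5.39 min.

5.39 min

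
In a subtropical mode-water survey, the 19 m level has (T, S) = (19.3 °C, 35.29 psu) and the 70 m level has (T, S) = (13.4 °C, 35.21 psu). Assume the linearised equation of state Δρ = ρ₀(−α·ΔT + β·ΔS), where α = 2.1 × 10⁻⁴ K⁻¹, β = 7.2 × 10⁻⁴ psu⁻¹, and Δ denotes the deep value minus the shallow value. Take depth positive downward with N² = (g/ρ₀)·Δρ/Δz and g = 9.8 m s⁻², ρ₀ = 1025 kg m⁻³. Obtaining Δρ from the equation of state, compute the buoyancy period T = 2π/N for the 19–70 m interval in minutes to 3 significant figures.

6.95 min

ΔT = -5.9 K, ΔS = -0.08 psu (deep − shallow).
Δρ/ρ₀ = −αΔT + βΔS = 1.239 × 10⁻³ − 5.76 × 10⁻⁵ = 1.1814 × 10⁻³, so Δρ ≈ 1.211 kg m⁻³.
N² = (g/ρ₀)·Δρ/Δz = g·(Δρ/ρ₀)/Δz = 9.8 × 1.1814 × 10⁻³ / 51 = 2.2701 × 10⁻⁴ s⁻².
N = √(2.2701 × 10⁻⁴) = 0.015067 rad s⁻¹ → T = 2π/N = 417.02 s = 6.9503 min ≈ 6.95 min.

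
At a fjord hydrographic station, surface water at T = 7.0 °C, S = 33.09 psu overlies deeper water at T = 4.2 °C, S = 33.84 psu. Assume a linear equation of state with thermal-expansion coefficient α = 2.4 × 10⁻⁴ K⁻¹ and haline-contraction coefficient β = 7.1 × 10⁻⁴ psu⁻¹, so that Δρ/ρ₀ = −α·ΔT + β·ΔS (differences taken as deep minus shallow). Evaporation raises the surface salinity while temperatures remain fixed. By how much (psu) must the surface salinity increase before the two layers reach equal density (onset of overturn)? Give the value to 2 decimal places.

1.70 psu

Neutral buoyancy requires −α(T_deep − T_surf) + β(S_deep − S_surf′) = 0.
S_surf′ = S_deep − (α/β)·ΔT = 33.84 − (2.4 × 10⁻⁴/7.1 × 10⁻⁴)·(-2.8) = 34.7865 psu.
Increase required: 34.7865 − 33.09 = 1.6965 psu.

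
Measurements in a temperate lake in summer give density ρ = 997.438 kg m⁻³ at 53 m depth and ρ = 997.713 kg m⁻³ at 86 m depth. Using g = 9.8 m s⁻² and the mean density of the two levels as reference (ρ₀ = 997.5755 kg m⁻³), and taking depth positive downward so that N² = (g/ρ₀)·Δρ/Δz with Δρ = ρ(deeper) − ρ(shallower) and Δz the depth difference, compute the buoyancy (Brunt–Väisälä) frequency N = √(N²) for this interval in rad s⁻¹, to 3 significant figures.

Δρ = 997.713 − 997.438 = 0.275 kg m⁻³ over Δz = 86 − 53 = 33 m.
N² = (9.8/997.5755) × (0.275/33) = 8.1865 × 10⁻⁵ s⁻².
N = √(8.1865 × 10⁻⁵) = 9.0479 × 10⁻³ rad s⁻¹ ≈ 9.05 × 10⁻³ rad s⁻¹.

9.05 × 10⁻³ rad s⁻¹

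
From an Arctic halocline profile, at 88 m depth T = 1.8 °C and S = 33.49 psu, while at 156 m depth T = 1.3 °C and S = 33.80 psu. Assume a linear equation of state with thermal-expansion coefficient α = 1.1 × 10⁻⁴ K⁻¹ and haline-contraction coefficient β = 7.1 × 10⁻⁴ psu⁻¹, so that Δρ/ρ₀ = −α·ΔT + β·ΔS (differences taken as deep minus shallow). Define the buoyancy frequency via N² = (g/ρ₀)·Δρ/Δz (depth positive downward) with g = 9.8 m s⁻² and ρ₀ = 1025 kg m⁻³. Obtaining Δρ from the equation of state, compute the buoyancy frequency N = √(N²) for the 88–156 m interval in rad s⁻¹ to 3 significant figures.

ΔT = -0.5 K, ΔS = +0.31 psu (deep − shallow).
Δρ/ρ₀ = −αΔT + βΔS = 5.50 × 10⁻⁵ + 2.201 × 10⁻⁴ = 2.751 × 10⁻⁴, so Δρ ≈ 0.2820 kg m⁻³.
N² = (g/ρ₀)·Δρ/Δz = g·(Δρ/ρ₀)/Δz = 9.8 × 2.751 × 10⁻⁴ / 68 = 3.9647 × 10⁻⁵ s⁻².
N = √(3.9647 × 10⁻⁵) = 6.2966 × 10⁻³ rad s⁻¹ ≈ 6.30 × 10⁻³ rad s⁻¹.

6.30 × 10⁻³ rad s⁻¹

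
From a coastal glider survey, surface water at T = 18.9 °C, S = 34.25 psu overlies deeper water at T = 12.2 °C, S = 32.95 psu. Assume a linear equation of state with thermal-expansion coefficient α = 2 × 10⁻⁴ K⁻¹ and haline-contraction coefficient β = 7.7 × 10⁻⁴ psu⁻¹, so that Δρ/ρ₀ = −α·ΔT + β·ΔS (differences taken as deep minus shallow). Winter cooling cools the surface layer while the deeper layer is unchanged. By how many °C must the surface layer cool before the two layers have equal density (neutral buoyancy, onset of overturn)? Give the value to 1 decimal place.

Neutral buoyancy requires Δρ = 0, i.e. −α(T_deep − T_surf′) + β(S_deep − S_surf) = 0.
T_surf′ = T_deep − (β/α)·ΔS = 12.2 − (7.7 × 10⁻⁴/2 × 10⁻⁴)·(-1.30) = 17.205 °C.
Cooling required: 18.9 − (17.205) = 1.695 °C.

1.7 °C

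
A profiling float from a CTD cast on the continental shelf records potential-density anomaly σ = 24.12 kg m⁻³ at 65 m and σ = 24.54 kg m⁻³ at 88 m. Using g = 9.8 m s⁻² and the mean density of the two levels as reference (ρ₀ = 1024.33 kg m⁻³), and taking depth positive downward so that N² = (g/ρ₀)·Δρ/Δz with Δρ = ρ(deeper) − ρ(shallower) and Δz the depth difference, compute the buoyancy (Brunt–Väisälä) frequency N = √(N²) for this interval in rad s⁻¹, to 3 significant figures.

0.0132 rad s⁻¹

Δρ = 1024.54 − 1024.12 = 0.42 kg m⁻³ over Δz = 88 − 65 = 23 m.
N² = (9.8/1024.33) × (0.42/23) = 1.7471 × 10⁻⁴ s⁻².
N = √(1.7471 × 10⁻⁴) = 0.013218 rad s⁻¹ ≈ 0.0132 rad s⁻¹.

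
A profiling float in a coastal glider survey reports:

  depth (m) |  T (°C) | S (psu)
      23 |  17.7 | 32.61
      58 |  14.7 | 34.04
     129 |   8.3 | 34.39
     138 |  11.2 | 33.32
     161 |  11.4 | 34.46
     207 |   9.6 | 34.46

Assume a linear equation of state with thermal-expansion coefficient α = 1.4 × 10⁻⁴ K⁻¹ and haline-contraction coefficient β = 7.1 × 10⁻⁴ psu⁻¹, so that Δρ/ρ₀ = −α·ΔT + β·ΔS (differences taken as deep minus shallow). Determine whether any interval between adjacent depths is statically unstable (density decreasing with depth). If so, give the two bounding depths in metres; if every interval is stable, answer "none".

129–138 m

Evaluate Δρ/ρ₀ = −αΔT + βΔS across each adjacent pair:
  23–58 m: −αΔT+βΔS = −(1.4 × 10⁻⁴)(-3.0)+(7.1 × 10⁻⁴)(+1.43) = 1.4 × 10⁻³ → stable
  58–129 m: −αΔT+βΔS = −(1.4 × 10⁻⁴)(-6.4)+(7.1 × 10⁻⁴)(+0.35) = 1.1 × 10⁻³ → stable
  129–138 m: −αΔT+βΔS = −(1.4 × 10⁻⁴)(+2.9)+(7.1 × 10⁻⁴)(-1.07) = -1.2 × 10⁻³ → UNSTABLE
  138–161 m: −αΔT+βΔS = −(1.4 × 10⁻⁴)(+0.2)+(7.1 × 10⁻⁴)(+1.14) = 7.8 × 10⁻⁴ → stable
  161–207 m: −αΔT+βΔS = −(1.4 × 10⁻⁴)(-1.8)+(7.1 × 10⁻⁴)(+0.00) = 2.5 × 10⁻⁴ → stable
The 129–138 m interval has Δρ < 0: lighter water underlies denser water.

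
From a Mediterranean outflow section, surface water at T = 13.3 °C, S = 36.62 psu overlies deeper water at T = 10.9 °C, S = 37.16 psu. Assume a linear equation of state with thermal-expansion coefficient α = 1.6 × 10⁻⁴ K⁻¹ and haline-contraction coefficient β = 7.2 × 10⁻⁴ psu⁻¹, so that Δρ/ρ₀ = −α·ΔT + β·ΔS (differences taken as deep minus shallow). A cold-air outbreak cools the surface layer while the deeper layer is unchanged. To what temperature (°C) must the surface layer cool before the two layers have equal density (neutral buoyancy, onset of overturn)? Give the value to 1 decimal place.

8.5 °C

Neutral buoyancy requires Δρ = 0, i.e. −α(T_deep − T_surf′) + β(S_deep − S_surf) = 0.
T_surf′ = T_deep − (β/α)·ΔS = 10.9 − (7.2 × 10⁻⁴/1.6 × 10⁻⁴)·(+0.54) = 8.470 °C.
Cooling required: 13.3 − (8.470) = 4.830 °C.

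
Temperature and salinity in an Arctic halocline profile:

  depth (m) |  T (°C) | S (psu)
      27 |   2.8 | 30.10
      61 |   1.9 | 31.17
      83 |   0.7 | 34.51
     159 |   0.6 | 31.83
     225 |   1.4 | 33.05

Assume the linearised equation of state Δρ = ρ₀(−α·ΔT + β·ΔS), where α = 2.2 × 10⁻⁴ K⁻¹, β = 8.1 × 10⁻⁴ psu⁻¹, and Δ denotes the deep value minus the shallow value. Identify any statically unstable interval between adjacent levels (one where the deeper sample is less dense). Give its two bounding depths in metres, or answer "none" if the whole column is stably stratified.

Evaluate Δρ/ρ₀ = −αΔT + βΔS across each adjacent pair:
  27–61 m: −αΔT+βΔS = −(2.2 × 10⁻⁴)(-0.9)+(8.1 × 10⁻⁴)(+1.07) = 1.1 × 10⁻³ → stable
  61–83 m: −αΔT+βΔS = −(2.2 × 10⁻⁴)(-1.2)+(8.1 × 10⁻⁴)(+3.34) = 3.0 × 10⁻³ → stable
  83–159 m: −αΔT+βΔS = −(2.2 × 10⁻⁴)(-0.1)+(8.1 × 10⁻⁴)(-2.68) = -2.1 × 10⁻³ → UNSTABLE
  159–225 m: −αΔT+βΔS = −(2.2 × 10⁻⁴)(+0.8)+(8.1 × 10⁻⁴)(+1.22) = 8.1 × 10⁻⁴ → stable
The 83–159 m interval has Δρ < 0: lighter water underlies denser water.

83–159 m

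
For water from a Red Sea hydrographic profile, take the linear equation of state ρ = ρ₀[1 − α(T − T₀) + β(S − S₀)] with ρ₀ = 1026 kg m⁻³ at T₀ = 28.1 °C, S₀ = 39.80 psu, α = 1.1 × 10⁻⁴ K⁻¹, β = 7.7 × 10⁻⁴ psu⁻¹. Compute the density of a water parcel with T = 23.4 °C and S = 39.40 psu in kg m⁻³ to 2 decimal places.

T − T₀ = -4.7 K, S − S₀ = -0.40 psu.
Bracket = 1 − α·(-4.7) + β·(-0.40) = 1 + (2.09 × 10⁻⁴) = 1.0002090.
ρ = 1026 × 1.0002090 = 1026.21 kg m⁻³.

1026.21 kg m⁻³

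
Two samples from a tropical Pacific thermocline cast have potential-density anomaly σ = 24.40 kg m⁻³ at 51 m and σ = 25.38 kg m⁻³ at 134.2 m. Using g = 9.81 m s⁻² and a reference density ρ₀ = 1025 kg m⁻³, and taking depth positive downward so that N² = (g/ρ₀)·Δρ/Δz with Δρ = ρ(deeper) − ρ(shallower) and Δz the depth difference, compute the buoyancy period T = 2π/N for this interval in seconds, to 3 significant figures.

592 s

Δρ = 1025.38 − 1024.40 = 0.98 kg m⁻³ over Δz = 134.2 − 51 = 83.2 m.
N² = (9.81/1025) × (0.98/83.2) = 1.1273 × 10⁻⁴ s⁻².
N = √(1.1273 × 10⁻⁴) = 0.010617 rad s⁻¹, so T = 2π/N = 591.80 s ≈ 592 s.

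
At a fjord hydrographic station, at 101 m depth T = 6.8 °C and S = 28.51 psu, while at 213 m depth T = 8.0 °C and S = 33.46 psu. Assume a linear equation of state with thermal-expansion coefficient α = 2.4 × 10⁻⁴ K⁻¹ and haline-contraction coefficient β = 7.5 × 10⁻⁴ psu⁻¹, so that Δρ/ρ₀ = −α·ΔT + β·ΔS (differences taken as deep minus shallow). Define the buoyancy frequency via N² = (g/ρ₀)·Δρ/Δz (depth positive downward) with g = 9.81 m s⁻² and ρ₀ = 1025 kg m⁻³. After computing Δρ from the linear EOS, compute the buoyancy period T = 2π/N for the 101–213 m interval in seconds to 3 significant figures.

ΔT = +1.2 K, ΔS = +4.95 psu (deep − shallow).
Δρ/ρ₀ = −αΔT + βΔS = -2.88 × 10⁻⁴ + 3.7125 × 10⁻³ = 3.4245 × 10⁻³, so Δρ ≈ 3.510 kg m⁻³.
N² = (g/ρ₀)·Δρ/Δz = g·(Δρ/ρ₀)/Δz = 9.81 × 3.4245 × 10⁻³ / 112 = 2.9995 × 10⁻⁴ s⁻².
N = √(2.9995 × 10⁻⁴) = 0.017319 rad s⁻¹ → T = 2π/N = 362.79 s ≈ 363 s.

363 s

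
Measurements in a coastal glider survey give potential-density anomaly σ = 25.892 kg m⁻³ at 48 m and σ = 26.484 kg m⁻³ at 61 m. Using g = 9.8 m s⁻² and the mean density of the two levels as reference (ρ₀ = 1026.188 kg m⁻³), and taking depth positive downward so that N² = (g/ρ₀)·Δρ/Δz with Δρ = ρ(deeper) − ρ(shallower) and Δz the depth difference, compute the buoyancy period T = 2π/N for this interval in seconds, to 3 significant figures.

301 s

Δρ = 1026.484 − 1025.892 = 0.592 kg m⁻³ over Δz = 61 − 48 = 13 m.
N² = (9.8/1026.188) × (0.592/13) = 4.3489 × 10⁻⁴ s⁻².
N = √(4.3489 × 10⁻⁴) = 0.020854 rad s⁻¹, so T = 2π/N = 301.29 s ≈ 301 s.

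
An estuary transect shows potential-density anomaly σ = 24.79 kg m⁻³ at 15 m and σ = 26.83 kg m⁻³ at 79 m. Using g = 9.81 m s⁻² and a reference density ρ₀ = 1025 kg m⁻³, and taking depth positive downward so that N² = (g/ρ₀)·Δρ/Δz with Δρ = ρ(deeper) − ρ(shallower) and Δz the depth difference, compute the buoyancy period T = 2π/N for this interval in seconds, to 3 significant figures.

Δρ = 1026.83 − 1024.79 = 2.04 kg m⁻³ over Δz = 79 − 15 = 64 m.
N² = (9.81/1025) × (2.04/64) = 3.0507 × 10⁻⁴ s⁻².
N = √(3.0507 × 10⁻⁴) = 0.017466 rad s⁻¹, so T = 2π/N = 359.74 s ≈ 360 s.

360 s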